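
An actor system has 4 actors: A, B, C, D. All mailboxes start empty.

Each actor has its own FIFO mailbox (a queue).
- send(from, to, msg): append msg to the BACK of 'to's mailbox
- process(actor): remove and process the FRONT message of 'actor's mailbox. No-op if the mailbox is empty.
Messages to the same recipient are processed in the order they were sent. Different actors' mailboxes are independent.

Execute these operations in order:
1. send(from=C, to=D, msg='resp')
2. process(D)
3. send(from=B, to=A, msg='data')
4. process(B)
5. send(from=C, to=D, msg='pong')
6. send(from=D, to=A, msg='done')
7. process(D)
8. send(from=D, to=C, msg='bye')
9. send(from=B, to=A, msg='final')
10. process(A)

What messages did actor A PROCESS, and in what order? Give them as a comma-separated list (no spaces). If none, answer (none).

After 1 (send(from=C, to=D, msg='resp')): A:[] B:[] C:[] D:[resp]
After 2 (process(D)): A:[] B:[] C:[] D:[]
After 3 (send(from=B, to=A, msg='data')): A:[data] B:[] C:[] D:[]
After 4 (process(B)): A:[data] B:[] C:[] D:[]
After 5 (send(from=C, to=D, msg='pong')): A:[data] B:[] C:[] D:[pong]
After 6 (send(from=D, to=A, msg='done')): A:[data,done] B:[] C:[] D:[pong]
After 7 (process(D)): A:[data,done] B:[] C:[] D:[]
After 8 (send(from=D, to=C, msg='bye')): A:[data,done] B:[] C:[bye] D:[]
After 9 (send(from=B, to=A, msg='final')): A:[data,done,final] B:[] C:[bye] D:[]
After 10 (process(A)): A:[done,final] B:[] C:[bye] D:[]

Answer: data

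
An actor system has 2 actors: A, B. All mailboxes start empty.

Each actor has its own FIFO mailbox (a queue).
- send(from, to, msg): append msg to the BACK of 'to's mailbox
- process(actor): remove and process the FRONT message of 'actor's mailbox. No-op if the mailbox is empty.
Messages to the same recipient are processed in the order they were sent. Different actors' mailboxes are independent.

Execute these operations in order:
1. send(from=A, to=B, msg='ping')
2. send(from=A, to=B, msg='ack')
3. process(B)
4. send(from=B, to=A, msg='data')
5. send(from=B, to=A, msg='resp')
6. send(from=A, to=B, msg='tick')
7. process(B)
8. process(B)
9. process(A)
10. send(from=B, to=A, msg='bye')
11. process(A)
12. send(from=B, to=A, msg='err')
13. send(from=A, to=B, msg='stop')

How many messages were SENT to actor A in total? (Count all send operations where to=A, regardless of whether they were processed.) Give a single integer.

Answer: 4

Derivation:
After 1 (send(from=A, to=B, msg='ping')): A:[] B:[ping]
After 2 (send(from=A, to=B, msg='ack')): A:[] B:[ping,ack]
After 3 (process(B)): A:[] B:[ack]
After 4 (send(from=B, to=A, msg='data')): A:[data] B:[ack]
After 5 (send(from=B, to=A, msg='resp')): A:[data,resp] B:[ack]
After 6 (send(from=A, to=B, msg='tick')): A:[data,resp] B:[ack,tick]
After 7 (process(B)): A:[data,resp] B:[tick]
After 8 (process(B)): A:[data,resp] B:[]
After 9 (process(A)): A:[resp] B:[]
After 10 (send(from=B, to=A, msg='bye')): A:[resp,bye] B:[]
After 11 (process(A)): A:[bye] B:[]
After 12 (send(from=B, to=A, msg='err')): A:[bye,err] B:[]
After 13 (send(from=A, to=B, msg='stop')): A:[bye,err] B:[stop]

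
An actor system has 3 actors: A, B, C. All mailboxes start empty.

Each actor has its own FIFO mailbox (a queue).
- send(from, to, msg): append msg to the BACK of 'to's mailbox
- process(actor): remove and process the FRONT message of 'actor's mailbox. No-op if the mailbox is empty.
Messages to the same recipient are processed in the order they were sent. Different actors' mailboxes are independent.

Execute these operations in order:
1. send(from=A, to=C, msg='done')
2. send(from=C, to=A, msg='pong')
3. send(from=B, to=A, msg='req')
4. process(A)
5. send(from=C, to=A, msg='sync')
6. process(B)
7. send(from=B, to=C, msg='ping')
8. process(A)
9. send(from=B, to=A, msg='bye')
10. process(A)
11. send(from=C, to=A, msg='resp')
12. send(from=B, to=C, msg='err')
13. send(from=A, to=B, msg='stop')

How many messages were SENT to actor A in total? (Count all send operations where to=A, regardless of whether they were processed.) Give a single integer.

After 1 (send(from=A, to=C, msg='done')): A:[] B:[] C:[done]
After 2 (send(from=C, to=A, msg='pong')): A:[pong] B:[] C:[done]
After 3 (send(from=B, to=A, msg='req')): A:[pong,req] B:[] C:[done]
After 4 (process(A)): A:[req] B:[] C:[done]
After 5 (send(from=C, to=A, msg='sync')): A:[req,sync] B:[] C:[done]
After 6 (process(B)): A:[req,sync] B:[] C:[done]
After 7 (send(from=B, to=C, msg='ping')): A:[req,sync] B:[] C:[done,ping]
After 8 (process(A)): A:[sync] B:[] C:[done,ping]
After 9 (send(from=B, to=A, msg='bye')): A:[sync,bye] B:[] C:[done,ping]
After 10 (process(A)): A:[bye] B:[] C:[done,ping]
After 11 (send(from=C, to=A, msg='resp')): A:[bye,resp] B:[] C:[done,ping]
After 12 (send(from=B, to=C, msg='err')): A:[bye,resp] B:[] C:[done,ping,err]
After 13 (send(from=A, to=B, msg='stop')): A:[bye,resp] B:[stop] C:[done,ping,err]

Answer: 5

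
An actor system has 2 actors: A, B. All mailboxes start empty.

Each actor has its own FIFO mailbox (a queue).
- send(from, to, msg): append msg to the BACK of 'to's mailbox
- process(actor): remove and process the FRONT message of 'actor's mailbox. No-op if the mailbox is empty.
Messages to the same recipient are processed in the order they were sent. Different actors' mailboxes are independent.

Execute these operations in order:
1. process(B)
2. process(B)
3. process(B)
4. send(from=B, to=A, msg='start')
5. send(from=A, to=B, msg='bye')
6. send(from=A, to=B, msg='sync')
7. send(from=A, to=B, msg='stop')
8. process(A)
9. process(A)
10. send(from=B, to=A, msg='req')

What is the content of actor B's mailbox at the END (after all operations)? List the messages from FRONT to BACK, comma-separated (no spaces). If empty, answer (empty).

After 1 (process(B)): A:[] B:[]
After 2 (process(B)): A:[] B:[]
After 3 (process(B)): A:[] B:[]
After 4 (send(from=B, to=A, msg='start')): A:[start] B:[]
After 5 (send(from=A, to=B, msg='bye')): A:[start] B:[bye]
After 6 (send(from=A, to=B, msg='sync')): A:[start] B:[bye,sync]
After 7 (send(from=A, to=B, msg='stop')): A:[start] B:[bye,sync,stop]
After 8 (process(A)): A:[] B:[bye,sync,stop]
After 9 (process(A)): A:[] B:[bye,sync,stop]
After 10 (send(from=B, to=A, msg='req')): A:[req] B:[bye,sync,stop]

Answer: bye,sync,stop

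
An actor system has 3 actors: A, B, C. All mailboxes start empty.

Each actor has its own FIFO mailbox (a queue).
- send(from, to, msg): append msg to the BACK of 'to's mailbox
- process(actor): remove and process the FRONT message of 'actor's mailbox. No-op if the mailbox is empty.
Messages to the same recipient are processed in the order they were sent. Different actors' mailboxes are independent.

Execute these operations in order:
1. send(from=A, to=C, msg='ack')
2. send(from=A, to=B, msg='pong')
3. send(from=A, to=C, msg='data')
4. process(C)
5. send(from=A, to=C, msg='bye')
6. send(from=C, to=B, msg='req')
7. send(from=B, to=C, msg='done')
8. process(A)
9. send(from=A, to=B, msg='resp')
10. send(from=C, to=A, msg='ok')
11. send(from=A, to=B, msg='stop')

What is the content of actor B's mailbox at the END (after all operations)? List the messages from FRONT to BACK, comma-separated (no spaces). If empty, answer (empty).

After 1 (send(from=A, to=C, msg='ack')): A:[] B:[] C:[ack]
After 2 (send(from=A, to=B, msg='pong')): A:[] B:[pong] C:[ack]
After 3 (send(from=A, to=C, msg='data')): A:[] B:[pong] C:[ack,data]
After 4 (process(C)): A:[] B:[pong] C:[data]
After 5 (send(from=A, to=C, msg='bye')): A:[] B:[pong] C:[data,bye]
After 6 (send(from=C, to=B, msg='req')): A:[] B:[pong,req] C:[data,bye]
After 7 (send(from=B, to=C, msg='done')): A:[] B:[pong,req] C:[data,bye,done]
After 8 (process(A)): A:[] B:[pong,req] C:[data,bye,done]
After 9 (send(from=A, to=B, msg='resp')): A:[] B:[pong,req,resp] C:[data,bye,done]
After 10 (send(from=C, to=A, msg='ok')): A:[ok] B:[pong,req,resp] C:[data,bye,done]
After 11 (send(from=A, to=B, msg='stop')): A:[ok] B:[pong,req,resp,stop] C:[data,bye,done]

Answer: pong,req,resp,stop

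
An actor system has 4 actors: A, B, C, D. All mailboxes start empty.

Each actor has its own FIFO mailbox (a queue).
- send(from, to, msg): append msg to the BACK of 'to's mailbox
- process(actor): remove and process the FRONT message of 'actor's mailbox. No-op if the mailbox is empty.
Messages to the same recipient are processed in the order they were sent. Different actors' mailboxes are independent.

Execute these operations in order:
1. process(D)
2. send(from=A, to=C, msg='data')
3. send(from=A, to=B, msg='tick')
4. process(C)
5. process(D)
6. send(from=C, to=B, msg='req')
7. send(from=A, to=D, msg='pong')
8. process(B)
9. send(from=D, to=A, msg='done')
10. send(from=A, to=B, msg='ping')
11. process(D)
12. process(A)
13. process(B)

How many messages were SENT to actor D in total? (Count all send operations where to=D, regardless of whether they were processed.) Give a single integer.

After 1 (process(D)): A:[] B:[] C:[] D:[]
After 2 (send(from=A, to=C, msg='data')): A:[] B:[] C:[data] D:[]
After 3 (send(from=A, to=B, msg='tick')): A:[] B:[tick] C:[data] D:[]
After 4 (process(C)): A:[] B:[tick] C:[] D:[]
After 5 (process(D)): A:[] B:[tick] C:[] D:[]
After 6 (send(from=C, to=B, msg='req')): A:[] B:[tick,req] C:[] D:[]
After 7 (send(from=A, to=D, msg='pong')): A:[] B:[tick,req] C:[] D:[pong]
After 8 (process(B)): A:[] B:[req] C:[] D:[pong]
After 9 (send(from=D, to=A, msg='done')): A:[done] B:[req] C:[] D:[pong]
After 10 (send(from=A, to=B, msg='ping')): A:[done] B:[req,ping] C:[] D:[pong]
After 11 (process(D)): A:[done] B:[req,ping] C:[] D:[]
After 12 (process(A)): A:[] B:[req,ping] C:[] D:[]
After 13 (process(B)): A:[] B:[ping] C:[] D:[]

Answer: 1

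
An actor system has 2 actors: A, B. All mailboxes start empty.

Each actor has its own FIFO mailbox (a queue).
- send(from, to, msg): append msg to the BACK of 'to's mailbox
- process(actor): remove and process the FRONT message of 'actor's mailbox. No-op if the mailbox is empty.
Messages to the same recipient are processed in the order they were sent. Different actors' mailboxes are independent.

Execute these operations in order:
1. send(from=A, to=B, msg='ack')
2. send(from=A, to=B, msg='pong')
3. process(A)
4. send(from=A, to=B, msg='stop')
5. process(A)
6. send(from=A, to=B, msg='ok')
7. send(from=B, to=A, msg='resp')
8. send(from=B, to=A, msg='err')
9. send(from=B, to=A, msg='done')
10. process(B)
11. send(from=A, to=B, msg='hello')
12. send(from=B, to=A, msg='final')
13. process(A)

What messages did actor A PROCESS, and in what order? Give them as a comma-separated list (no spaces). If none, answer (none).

Answer: resp

Derivation:
After 1 (send(from=A, to=B, msg='ack')): A:[] B:[ack]
After 2 (send(from=A, to=B, msg='pong')): A:[] B:[ack,pong]
After 3 (process(A)): A:[] B:[ack,pong]
After 4 (send(from=A, to=B, msg='stop')): A:[] B:[ack,pong,stop]
After 5 (process(A)): A:[] B:[ack,pong,stop]
After 6 (send(from=A, to=B, msg='ok')): A:[] B:[ack,pong,stop,ok]
After 7 (send(from=B, to=A, msg='resp')): A:[resp] B:[ack,pong,stop,ok]
After 8 (send(from=B, to=A, msg='err')): A:[resp,err] B:[ack,pong,stop,ok]
After 9 (send(from=B, to=A, msg='done')): A:[resp,err,done] B:[ack,pong,stop,ok]
After 10 (process(B)): A:[resp,err,done] B:[pong,stop,ok]
After 11 (send(from=A, to=B, msg='hello')): A:[resp,err,done] B:[pong,stop,ok,hello]
After 12 (send(from=B, to=A, msg='final')): A:[resp,err,done,final] B:[pong,stop,ok,hello]
After 13 (process(A)): A:[err,done,final] B:[pong,stop,ok,hello]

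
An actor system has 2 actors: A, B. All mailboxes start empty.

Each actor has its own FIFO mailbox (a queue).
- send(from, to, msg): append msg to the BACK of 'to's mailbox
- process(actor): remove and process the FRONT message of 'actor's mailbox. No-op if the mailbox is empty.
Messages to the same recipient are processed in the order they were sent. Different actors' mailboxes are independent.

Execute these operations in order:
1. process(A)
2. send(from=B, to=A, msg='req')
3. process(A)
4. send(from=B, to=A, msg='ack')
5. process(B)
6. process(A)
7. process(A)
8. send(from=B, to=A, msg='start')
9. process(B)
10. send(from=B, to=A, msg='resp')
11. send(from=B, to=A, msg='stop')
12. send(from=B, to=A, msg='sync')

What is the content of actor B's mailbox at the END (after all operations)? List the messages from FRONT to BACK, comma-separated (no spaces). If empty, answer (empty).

After 1 (process(A)): A:[] B:[]
After 2 (send(from=B, to=A, msg='req')): A:[req] B:[]
After 3 (process(A)): A:[] B:[]
After 4 (send(from=B, to=A, msg='ack')): A:[ack] B:[]
After 5 (process(B)): A:[ack] B:[]
After 6 (process(A)): A:[] B:[]
After 7 (process(A)): A:[] B:[]
After 8 (send(from=B, to=A, msg='start')): A:[start] B:[]
After 9 (process(B)): A:[start] B:[]
After 10 (send(from=B, to=A, msg='resp')): A:[start,resp] B:[]
After 11 (send(from=B, to=A, msg='stop')): A:[start,resp,stop] B:[]
After 12 (send(from=B, to=A, msg='sync')): A:[start,resp,stop,sync] B:[]

Answer: (empty)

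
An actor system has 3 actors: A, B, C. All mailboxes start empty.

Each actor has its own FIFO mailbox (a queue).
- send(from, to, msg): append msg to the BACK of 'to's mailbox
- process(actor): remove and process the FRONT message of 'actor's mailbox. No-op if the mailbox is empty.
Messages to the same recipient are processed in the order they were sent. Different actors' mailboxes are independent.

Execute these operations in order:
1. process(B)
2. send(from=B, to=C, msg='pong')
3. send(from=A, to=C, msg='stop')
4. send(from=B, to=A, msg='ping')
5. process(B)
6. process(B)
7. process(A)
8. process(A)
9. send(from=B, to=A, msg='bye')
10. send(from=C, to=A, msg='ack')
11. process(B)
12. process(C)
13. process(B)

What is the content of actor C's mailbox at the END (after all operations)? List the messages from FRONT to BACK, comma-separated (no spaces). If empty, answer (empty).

Answer: stop

Derivation:
After 1 (process(B)): A:[] B:[] C:[]
After 2 (send(from=B, to=C, msg='pong')): A:[] B:[] C:[pong]
After 3 (send(from=A, to=C, msg='stop')): A:[] B:[] C:[pong,stop]
After 4 (send(from=B, to=A, msg='ping')): A:[ping] B:[] C:[pong,stop]
After 5 (process(B)): A:[ping] B:[] C:[pong,stop]
After 6 (process(B)): A:[ping] B:[] C:[pong,stop]
After 7 (process(A)): A:[] B:[] C:[pong,stop]
After 8 (process(A)): A:[] B:[] C:[pong,stop]
After 9 (send(from=B, to=A, msg='bye')): A:[bye] B:[] C:[pong,stop]
After 10 (send(from=C, to=A, msg='ack')): A:[bye,ack] B:[] C:[pong,stop]
After 11 (process(B)): A:[bye,ack] B:[] C:[pong,stop]
After 12 (process(C)): A:[bye,ack] B:[] C:[stop]
After 13 (process(B)): A:[bye,ack] B:[] C:[stop]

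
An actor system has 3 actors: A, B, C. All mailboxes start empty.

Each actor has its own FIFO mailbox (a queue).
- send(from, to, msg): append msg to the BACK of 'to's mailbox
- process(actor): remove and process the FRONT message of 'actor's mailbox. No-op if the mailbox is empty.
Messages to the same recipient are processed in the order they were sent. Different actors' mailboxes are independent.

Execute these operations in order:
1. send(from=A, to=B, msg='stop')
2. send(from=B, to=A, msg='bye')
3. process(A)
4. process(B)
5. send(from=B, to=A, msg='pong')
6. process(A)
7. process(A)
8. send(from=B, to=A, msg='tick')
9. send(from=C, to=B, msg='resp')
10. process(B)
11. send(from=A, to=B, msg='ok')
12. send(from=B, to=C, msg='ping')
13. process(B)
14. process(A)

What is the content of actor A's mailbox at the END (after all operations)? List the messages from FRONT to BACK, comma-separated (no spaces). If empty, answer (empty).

Answer: (empty)

Derivation:
After 1 (send(from=A, to=B, msg='stop')): A:[] B:[stop] C:[]
After 2 (send(from=B, to=A, msg='bye')): A:[bye] B:[stop] C:[]
After 3 (process(A)): A:[] B:[stop] C:[]
After 4 (process(B)): A:[] B:[] C:[]
After 5 (send(from=B, to=A, msg='pong')): A:[pong] B:[] C:[]
After 6 (process(A)): A:[] B:[] C:[]
After 7 (process(A)): A:[] B:[] C:[]
After 8 (send(from=B, to=A, msg='tick')): A:[tick] B:[] C:[]
After 9 (send(from=C, to=B, msg='resp')): A:[tick] B:[resp] C:[]
After 10 (process(B)): A:[tick] B:[] C:[]
After 11 (send(from=A, to=B, msg='ok')): A:[tick] B:[ok] C:[]
After 12 (send(from=B, to=C, msg='ping')): A:[tick] B:[ok] C:[ping]
After 13 (process(B)): A:[tick] B:[] C:[ping]
After 14 (process(A)): A:[] B:[] C:[ping]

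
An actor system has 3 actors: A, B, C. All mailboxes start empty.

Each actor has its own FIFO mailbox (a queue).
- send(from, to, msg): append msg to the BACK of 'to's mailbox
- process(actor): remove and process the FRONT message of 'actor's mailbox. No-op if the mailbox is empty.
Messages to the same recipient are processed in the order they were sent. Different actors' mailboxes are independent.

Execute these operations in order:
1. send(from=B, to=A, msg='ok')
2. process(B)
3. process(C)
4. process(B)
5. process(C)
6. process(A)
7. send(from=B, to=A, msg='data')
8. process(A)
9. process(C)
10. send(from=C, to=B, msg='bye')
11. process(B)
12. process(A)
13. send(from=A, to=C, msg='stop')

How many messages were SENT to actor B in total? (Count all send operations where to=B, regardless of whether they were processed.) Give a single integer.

Answer: 1

Derivation:
After 1 (send(from=B, to=A, msg='ok')): A:[ok] B:[] C:[]
After 2 (process(B)): A:[ok] B:[] C:[]
After 3 (process(C)): A:[ok] B:[] C:[]
After 4 (process(B)): A:[ok] B:[] C:[]
After 5 (process(C)): A:[ok] B:[] C:[]
After 6 (process(A)): A:[] B:[] C:[]
After 7 (send(from=B, to=A, msg='data')): A:[data] B:[] C:[]
After 8 (process(A)): A:[] B:[] C:[]
After 9 (process(C)): A:[] B:[] C:[]
After 10 (send(from=C, to=B, msg='bye')): A:[] B:[bye] C:[]
After 11 (process(B)): A:[] B:[] C:[]
After 12 (process(A)): A:[] B:[] C:[]
After 13 (send(from=A, to=C, msg='stop')): A:[] B:[] C:[stop]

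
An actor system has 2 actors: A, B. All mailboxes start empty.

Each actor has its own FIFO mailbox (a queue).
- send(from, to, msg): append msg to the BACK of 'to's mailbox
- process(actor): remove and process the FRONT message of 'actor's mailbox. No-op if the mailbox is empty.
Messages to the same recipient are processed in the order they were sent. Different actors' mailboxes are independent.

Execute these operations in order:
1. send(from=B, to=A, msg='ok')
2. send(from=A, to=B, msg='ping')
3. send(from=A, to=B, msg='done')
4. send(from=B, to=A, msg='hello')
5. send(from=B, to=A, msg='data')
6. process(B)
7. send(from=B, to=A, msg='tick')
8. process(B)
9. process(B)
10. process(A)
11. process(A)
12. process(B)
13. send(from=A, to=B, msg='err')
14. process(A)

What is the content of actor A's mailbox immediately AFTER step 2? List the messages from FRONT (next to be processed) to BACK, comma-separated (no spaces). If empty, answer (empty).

After 1 (send(from=B, to=A, msg='ok')): A:[ok] B:[]
After 2 (send(from=A, to=B, msg='ping')): A:[ok] B:[ping]

ok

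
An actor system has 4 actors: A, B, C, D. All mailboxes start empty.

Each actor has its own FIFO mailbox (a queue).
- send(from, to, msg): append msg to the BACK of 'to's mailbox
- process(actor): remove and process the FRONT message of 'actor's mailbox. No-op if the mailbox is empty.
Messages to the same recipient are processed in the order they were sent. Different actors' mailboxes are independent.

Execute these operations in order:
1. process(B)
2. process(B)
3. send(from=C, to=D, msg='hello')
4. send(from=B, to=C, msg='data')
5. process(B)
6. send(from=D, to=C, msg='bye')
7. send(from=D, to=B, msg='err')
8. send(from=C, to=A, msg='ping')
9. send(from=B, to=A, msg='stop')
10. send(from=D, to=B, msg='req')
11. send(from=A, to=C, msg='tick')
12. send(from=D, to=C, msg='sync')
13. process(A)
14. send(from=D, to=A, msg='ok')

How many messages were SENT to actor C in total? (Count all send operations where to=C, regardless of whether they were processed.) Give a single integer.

After 1 (process(B)): A:[] B:[] C:[] D:[]
After 2 (process(B)): A:[] B:[] C:[] D:[]
After 3 (send(from=C, to=D, msg='hello')): A:[] B:[] C:[] D:[hello]
After 4 (send(from=B, to=C, msg='data')): A:[] B:[] C:[data] D:[hello]
After 5 (process(B)): A:[] B:[] C:[data] D:[hello]
After 6 (send(from=D, to=C, msg='bye')): A:[] B:[] C:[data,bye] D:[hello]
After 7 (send(from=D, to=B, msg='err')): A:[] B:[err] C:[data,bye] D:[hello]
After 8 (send(from=C, to=A, msg='ping')): A:[ping] B:[err] C:[data,bye] D:[hello]
After 9 (send(from=B, to=A, msg='stop')): A:[ping,stop] B:[err] C:[data,bye] D:[hello]
After 10 (send(from=D, to=B, msg='req')): A:[ping,stop] B:[err,req] C:[data,bye] D:[hello]
After 11 (send(from=A, to=C, msg='tick')): A:[ping,stop] B:[err,req] C:[data,bye,tick] D:[hello]
After 12 (send(from=D, to=C, msg='sync')): A:[ping,stop] B:[err,req] C:[data,bye,tick,sync] D:[hello]
After 13 (process(A)): A:[stop] B:[err,req] C:[data,bye,tick,sync] D:[hello]
After 14 (send(from=D, to=A, msg='ok')): A:[stop,ok] B:[err,req] C:[data,bye,tick,sync] D:[hello]

Answer: 4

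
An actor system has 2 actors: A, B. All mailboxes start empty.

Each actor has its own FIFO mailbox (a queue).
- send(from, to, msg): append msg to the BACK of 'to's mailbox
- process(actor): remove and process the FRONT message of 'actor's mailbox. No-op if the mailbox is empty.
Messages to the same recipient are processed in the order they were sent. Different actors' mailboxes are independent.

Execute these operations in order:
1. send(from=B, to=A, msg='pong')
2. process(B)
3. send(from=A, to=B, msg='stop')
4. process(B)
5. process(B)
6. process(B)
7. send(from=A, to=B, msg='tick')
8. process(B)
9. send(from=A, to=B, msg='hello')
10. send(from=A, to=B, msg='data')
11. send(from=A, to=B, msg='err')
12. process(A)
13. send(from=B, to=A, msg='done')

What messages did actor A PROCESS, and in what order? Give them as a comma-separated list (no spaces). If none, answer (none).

After 1 (send(from=B, to=A, msg='pong')): A:[pong] B:[]
After 2 (process(B)): A:[pong] B:[]
After 3 (send(from=A, to=B, msg='stop')): A:[pong] B:[stop]
After 4 (process(B)): A:[pong] B:[]
After 5 (process(B)): A:[pong] B:[]
After 6 (process(B)): A:[pong] B:[]
After 7 (send(from=A, to=B, msg='tick')): A:[pong] B:[tick]
After 8 (process(B)): A:[pong] B:[]
After 9 (send(from=A, to=B, msg='hello')): A:[pong] B:[hello]
After 10 (send(from=A, to=B, msg='data')): A:[pong] B:[hello,data]
After 11 (send(from=A, to=B, msg='err')): A:[pong] B:[hello,data,err]
After 12 (process(A)): A:[] B:[hello,data,err]
After 13 (send(from=B, to=A, msg='done')): A:[done] B:[hello,data,err]

Answer: pong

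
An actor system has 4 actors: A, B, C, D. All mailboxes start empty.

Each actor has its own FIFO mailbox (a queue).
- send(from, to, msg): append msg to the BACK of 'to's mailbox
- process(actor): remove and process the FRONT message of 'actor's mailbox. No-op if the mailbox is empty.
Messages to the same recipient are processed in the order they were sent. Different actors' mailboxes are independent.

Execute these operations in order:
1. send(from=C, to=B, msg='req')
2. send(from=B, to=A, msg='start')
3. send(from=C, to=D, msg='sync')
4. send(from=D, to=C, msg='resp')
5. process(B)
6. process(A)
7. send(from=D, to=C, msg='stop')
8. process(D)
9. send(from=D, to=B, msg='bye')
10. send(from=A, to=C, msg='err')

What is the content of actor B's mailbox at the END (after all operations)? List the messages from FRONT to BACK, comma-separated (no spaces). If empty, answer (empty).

After 1 (send(from=C, to=B, msg='req')): A:[] B:[req] C:[] D:[]
After 2 (send(from=B, to=A, msg='start')): A:[start] B:[req] C:[] D:[]
After 3 (send(from=C, to=D, msg='sync')): A:[start] B:[req] C:[] D:[sync]
After 4 (send(from=D, to=C, msg='resp')): A:[start] B:[req] C:[resp] D:[sync]
After 5 (process(B)): A:[start] B:[] C:[resp] D:[sync]
After 6 (process(A)): A:[] B:[] C:[resp] D:[sync]
After 7 (send(from=D, to=C, msg='stop')): A:[] B:[] C:[resp,stop] D:[sync]
After 8 (process(D)): A:[] B:[] C:[resp,stop] D:[]
After 9 (send(from=D, to=B, msg='bye')): A:[] B:[bye] C:[resp,stop] D:[]
After 10 (send(from=A, to=C, msg='err')): A:[] B:[bye] C:[resp,stop,err] D:[]

Answer: bye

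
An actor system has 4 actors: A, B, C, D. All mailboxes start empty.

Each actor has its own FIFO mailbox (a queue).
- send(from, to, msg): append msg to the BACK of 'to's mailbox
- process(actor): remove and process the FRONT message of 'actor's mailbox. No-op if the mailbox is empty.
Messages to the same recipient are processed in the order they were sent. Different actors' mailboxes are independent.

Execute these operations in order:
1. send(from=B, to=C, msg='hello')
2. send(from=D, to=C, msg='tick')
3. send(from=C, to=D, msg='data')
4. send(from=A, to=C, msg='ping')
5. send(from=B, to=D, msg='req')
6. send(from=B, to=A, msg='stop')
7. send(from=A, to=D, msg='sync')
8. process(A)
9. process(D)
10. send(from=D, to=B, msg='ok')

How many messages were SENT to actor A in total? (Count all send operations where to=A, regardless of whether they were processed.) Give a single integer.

Answer: 1

Derivation:
After 1 (send(from=B, to=C, msg='hello')): A:[] B:[] C:[hello] D:[]
After 2 (send(from=D, to=C, msg='tick')): A:[] B:[] C:[hello,tick] D:[]
After 3 (send(from=C, to=D, msg='data')): A:[] B:[] C:[hello,tick] D:[data]
After 4 (send(from=A, to=C, msg='ping')): A:[] B:[] C:[hello,tick,ping] D:[data]
After 5 (send(from=B, to=D, msg='req')): A:[] B:[] C:[hello,tick,ping] D:[data,req]
After 6 (send(from=B, to=A, msg='stop')): A:[stop] B:[] C:[hello,tick,ping] D:[data,req]
After 7 (send(from=A, to=D, msg='sync')): A:[stop] B:[] C:[hello,tick,ping] D:[data,req,sync]
After 8 (process(A)): A:[] B:[] C:[hello,tick,ping] D:[data,req,sync]
After 9 (process(D)): A:[] B:[] C:[hello,tick,ping] D:[req,sync]
After 10 (send(from=D, to=B, msg='ok')): A:[] B:[ok] C:[hello,tick,ping] D:[req,sync]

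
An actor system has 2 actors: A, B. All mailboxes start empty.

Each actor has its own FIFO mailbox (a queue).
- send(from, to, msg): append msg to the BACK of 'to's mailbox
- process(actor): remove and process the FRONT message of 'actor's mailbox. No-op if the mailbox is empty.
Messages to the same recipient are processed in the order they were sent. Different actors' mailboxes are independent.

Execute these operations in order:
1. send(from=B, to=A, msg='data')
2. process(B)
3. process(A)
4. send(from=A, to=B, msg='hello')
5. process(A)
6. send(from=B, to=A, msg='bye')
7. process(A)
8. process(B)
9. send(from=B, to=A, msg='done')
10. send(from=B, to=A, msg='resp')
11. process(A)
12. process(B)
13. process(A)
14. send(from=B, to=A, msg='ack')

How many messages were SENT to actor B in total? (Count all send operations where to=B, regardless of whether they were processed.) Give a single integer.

Answer: 1

Derivation:
After 1 (send(from=B, to=A, msg='data')): A:[data] B:[]
After 2 (process(B)): A:[data] B:[]
After 3 (process(A)): A:[] B:[]
After 4 (send(from=A, to=B, msg='hello')): A:[] B:[hello]
After 5 (process(A)): A:[] B:[hello]
After 6 (send(from=B, to=A, msg='bye')): A:[bye] B:[hello]
After 7 (process(A)): A:[] B:[hello]
After 8 (process(B)): A:[] B:[]
After 9 (send(from=B, to=A, msg='done')): A:[done] B:[]
After 10 (send(from=B, to=A, msg='resp')): A:[done,resp] B:[]
After 11 (process(A)): A:[resp] B:[]
After 12 (process(B)): A:[resp] B:[]
After 13 (process(A)): A:[] B:[]
After 14 (send(from=B, to=A, msg='ack')): A:[ack] B:[]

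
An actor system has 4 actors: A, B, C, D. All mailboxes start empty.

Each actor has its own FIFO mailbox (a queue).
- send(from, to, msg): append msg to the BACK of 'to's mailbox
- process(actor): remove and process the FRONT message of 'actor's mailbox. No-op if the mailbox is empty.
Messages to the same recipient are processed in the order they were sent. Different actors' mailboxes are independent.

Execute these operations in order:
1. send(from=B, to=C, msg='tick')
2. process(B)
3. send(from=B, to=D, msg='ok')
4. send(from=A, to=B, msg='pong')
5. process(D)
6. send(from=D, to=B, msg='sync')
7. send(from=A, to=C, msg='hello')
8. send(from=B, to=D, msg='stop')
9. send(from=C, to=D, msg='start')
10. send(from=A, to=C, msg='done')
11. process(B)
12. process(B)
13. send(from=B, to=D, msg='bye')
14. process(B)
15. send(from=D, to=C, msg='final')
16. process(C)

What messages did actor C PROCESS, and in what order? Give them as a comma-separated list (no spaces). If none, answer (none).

After 1 (send(from=B, to=C, msg='tick')): A:[] B:[] C:[tick] D:[]
After 2 (process(B)): A:[] B:[] C:[tick] D:[]
After 3 (send(from=B, to=D, msg='ok')): A:[] B:[] C:[tick] D:[ok]
After 4 (send(from=A, to=B, msg='pong')): A:[] B:[pong] C:[tick] D:[ok]
After 5 (process(D)): A:[] B:[pong] C:[tick] D:[]
After 6 (send(from=D, to=B, msg='sync')): A:[] B:[pong,sync] C:[tick] D:[]
After 7 (send(from=A, to=C, msg='hello')): A:[] B:[pong,sync] C:[tick,hello] D:[]
After 8 (send(from=B, to=D, msg='stop')): A:[] B:[pong,sync] C:[tick,hello] D:[stop]
After 9 (send(from=C, to=D, msg='start')): A:[] B:[pong,sync] C:[tick,hello] D:[stop,start]
After 10 (send(from=A, to=C, msg='done')): A:[] B:[pong,sync] C:[tick,hello,done] D:[stop,start]
After 11 (process(B)): A:[] B:[sync] C:[tick,hello,done] D:[stop,start]
After 12 (process(B)): A:[] B:[] C:[tick,hello,done] D:[stop,start]
After 13 (send(from=B, to=D, msg='bye')): A:[] B:[] C:[tick,hello,done] D:[stop,start,bye]
After 14 (process(B)): A:[] B:[] C:[tick,hello,done] D:[stop,start,bye]
After 15 (send(from=D, to=C, msg='final')): A:[] B:[] C:[tick,hello,done,final] D:[stop,start,bye]
After 16 (process(C)): A:[] B:[] C:[hello,done,final] D:[stop,start,bye]

Answer: tick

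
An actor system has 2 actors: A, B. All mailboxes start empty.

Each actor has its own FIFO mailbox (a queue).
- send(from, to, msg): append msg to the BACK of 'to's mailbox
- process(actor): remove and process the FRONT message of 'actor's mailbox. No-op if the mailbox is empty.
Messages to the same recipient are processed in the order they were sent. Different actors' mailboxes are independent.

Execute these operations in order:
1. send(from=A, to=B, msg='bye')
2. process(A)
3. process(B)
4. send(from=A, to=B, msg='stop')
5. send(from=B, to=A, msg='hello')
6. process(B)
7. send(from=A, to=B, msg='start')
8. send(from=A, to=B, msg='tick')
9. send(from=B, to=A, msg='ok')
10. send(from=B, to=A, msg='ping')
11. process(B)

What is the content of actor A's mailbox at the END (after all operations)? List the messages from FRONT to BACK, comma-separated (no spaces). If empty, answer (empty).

Answer: hello,ok,ping

Derivation:
After 1 (send(from=A, to=B, msg='bye')): A:[] B:[bye]
After 2 (process(A)): A:[] B:[bye]
After 3 (process(B)): A:[] B:[]
After 4 (send(from=A, to=B, msg='stop')): A:[] B:[stop]
After 5 (send(from=B, to=A, msg='hello')): A:[hello] B:[stop]
After 6 (process(B)): A:[hello] B:[]
After 7 (send(from=A, to=B, msg='start')): A:[hello] B:[start]
After 8 (send(from=A, to=B, msg='tick')): A:[hello] B:[start,tick]
After 9 (send(from=B, to=A, msg='ok')): A:[hello,ok] B:[start,tick]
After 10 (send(from=B, to=A, msg='ping')): A:[hello,ok,ping] B:[start,tick]
After 11 (process(B)): A:[hello,ok,ping] B:[tick]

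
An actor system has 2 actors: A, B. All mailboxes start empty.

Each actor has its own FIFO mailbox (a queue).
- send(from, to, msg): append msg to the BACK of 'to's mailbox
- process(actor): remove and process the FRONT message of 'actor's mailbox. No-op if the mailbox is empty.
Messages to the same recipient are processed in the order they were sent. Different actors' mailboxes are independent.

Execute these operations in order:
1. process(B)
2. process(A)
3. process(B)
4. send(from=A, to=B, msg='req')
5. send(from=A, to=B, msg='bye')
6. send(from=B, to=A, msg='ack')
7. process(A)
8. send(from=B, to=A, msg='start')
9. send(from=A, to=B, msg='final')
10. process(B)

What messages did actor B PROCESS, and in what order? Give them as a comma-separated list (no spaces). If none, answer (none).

Answer: req

Derivation:
After 1 (process(B)): A:[] B:[]
After 2 (process(A)): A:[] B:[]
After 3 (process(B)): A:[] B:[]
After 4 (send(from=A, to=B, msg='req')): A:[] B:[req]
After 5 (send(from=A, to=B, msg='bye')): A:[] B:[req,bye]
After 6 (send(from=B, to=A, msg='ack')): A:[ack] B:[req,bye]
After 7 (process(A)): A:[] B:[req,bye]
After 8 (send(from=B, to=A, msg='start')): A:[start] B:[req,bye]
After 9 (send(from=A, to=B, msg='final')): A:[start] B:[req,bye,final]
After 10 (process(B)): A:[start] B:[bye,final]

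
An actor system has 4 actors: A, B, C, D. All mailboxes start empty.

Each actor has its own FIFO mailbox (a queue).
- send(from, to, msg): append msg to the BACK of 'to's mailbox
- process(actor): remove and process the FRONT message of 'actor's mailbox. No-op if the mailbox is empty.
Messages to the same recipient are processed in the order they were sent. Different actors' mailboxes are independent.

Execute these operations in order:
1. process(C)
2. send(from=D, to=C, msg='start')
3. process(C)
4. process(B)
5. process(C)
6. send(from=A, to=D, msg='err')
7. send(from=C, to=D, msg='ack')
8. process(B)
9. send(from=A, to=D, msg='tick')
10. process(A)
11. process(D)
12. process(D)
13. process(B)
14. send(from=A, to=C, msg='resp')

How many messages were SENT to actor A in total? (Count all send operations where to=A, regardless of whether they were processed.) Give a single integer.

Answer: 0

Derivation:
After 1 (process(C)): A:[] B:[] C:[] D:[]
After 2 (send(from=D, to=C, msg='start')): A:[] B:[] C:[start] D:[]
After 3 (process(C)): A:[] B:[] C:[] D:[]
After 4 (process(B)): A:[] B:[] C:[] D:[]
After 5 (process(C)): A:[] B:[] C:[] D:[]
After 6 (send(from=A, to=D, msg='err')): A:[] B:[] C:[] D:[err]
After 7 (send(from=C, to=D, msg='ack')): A:[] B:[] C:[] D:[err,ack]
After 8 (process(B)): A:[] B:[] C:[] D:[err,ack]
After 9 (send(from=A, to=D, msg='tick')): A:[] B:[] C:[] D:[err,ack,tick]
After 10 (process(A)): A:[] B:[] C:[] D:[err,ack,tick]
After 11 (process(D)): A:[] B:[] C:[] D:[ack,tick]
After 12 (process(D)): A:[] B:[] C:[] D:[tick]
After 13 (process(B)): A:[] B:[] C:[] D:[tick]
After 14 (send(from=A, to=C, msg='resp')): A:[] B:[] C:[resp] D:[tick]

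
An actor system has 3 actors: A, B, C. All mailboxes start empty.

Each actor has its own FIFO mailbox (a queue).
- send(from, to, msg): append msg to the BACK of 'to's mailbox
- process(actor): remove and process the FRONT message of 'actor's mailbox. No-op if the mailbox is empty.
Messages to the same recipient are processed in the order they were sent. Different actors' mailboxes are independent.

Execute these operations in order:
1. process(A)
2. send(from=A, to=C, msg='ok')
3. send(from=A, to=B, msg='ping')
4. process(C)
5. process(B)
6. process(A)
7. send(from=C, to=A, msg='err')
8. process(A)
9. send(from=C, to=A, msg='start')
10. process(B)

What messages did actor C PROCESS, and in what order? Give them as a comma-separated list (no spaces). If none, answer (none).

After 1 (process(A)): A:[] B:[] C:[]
After 2 (send(from=A, to=C, msg='ok')): A:[] B:[] C:[ok]
After 3 (send(from=A, to=B, msg='ping')): A:[] B:[ping] C:[ok]
After 4 (process(C)): A:[] B:[ping] C:[]
After 5 (process(B)): A:[] B:[] C:[]
After 6 (process(A)): A:[] B:[] C:[]
After 7 (send(from=C, to=A, msg='err')): A:[err] B:[] C:[]
After 8 (process(A)): A:[] B:[] C:[]
After 9 (send(from=C, to=A, msg='start')): A:[start] B:[] C:[]
After 10 (process(B)): A:[start] B:[] C:[]

Answer: ok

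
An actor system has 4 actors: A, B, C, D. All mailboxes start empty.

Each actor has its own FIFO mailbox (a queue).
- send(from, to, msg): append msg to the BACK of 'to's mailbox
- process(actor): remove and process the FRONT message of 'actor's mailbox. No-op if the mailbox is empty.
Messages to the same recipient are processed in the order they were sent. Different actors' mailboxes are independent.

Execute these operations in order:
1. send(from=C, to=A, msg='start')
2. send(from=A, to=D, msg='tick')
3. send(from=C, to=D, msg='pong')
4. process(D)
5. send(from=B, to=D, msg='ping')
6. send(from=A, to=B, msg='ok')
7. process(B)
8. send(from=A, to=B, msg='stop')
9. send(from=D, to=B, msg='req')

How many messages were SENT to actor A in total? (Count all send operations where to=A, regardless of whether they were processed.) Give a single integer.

After 1 (send(from=C, to=A, msg='start')): A:[start] B:[] C:[] D:[]
After 2 (send(from=A, to=D, msg='tick')): A:[start] B:[] C:[] D:[tick]
After 3 (send(from=C, to=D, msg='pong')): A:[start] B:[] C:[] D:[tick,pong]
After 4 (process(D)): A:[start] B:[] C:[] D:[pong]
After 5 (send(from=B, to=D, msg='ping')): A:[start] B:[] C:[] D:[pong,ping]
After 6 (send(from=A, to=B, msg='ok')): A:[start] B:[ok] C:[] D:[pong,ping]
After 7 (process(B)): A:[start] B:[] C:[] D:[pong,ping]
After 8 (send(from=A, to=B, msg='stop')): A:[start] B:[stop] C:[] D:[pong,ping]
After 9 (send(from=D, to=B, msg='req')): A:[start] B:[stop,req] C:[] D:[pong,ping]

Answer: 1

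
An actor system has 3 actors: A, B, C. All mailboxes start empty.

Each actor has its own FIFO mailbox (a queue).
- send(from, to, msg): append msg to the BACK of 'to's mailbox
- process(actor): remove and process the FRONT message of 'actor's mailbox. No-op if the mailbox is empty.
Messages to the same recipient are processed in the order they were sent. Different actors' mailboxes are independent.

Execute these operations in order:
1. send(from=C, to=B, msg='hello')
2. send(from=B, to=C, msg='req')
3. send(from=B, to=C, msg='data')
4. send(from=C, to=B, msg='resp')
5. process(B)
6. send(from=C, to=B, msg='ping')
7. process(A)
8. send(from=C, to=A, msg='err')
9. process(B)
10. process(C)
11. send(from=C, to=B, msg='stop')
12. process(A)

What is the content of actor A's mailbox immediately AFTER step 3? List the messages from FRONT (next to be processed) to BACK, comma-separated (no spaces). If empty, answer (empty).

After 1 (send(from=C, to=B, msg='hello')): A:[] B:[hello] C:[]
After 2 (send(from=B, to=C, msg='req')): A:[] B:[hello] C:[req]
After 3 (send(from=B, to=C, msg='data')): A:[] B:[hello] C:[req,data]

(empty)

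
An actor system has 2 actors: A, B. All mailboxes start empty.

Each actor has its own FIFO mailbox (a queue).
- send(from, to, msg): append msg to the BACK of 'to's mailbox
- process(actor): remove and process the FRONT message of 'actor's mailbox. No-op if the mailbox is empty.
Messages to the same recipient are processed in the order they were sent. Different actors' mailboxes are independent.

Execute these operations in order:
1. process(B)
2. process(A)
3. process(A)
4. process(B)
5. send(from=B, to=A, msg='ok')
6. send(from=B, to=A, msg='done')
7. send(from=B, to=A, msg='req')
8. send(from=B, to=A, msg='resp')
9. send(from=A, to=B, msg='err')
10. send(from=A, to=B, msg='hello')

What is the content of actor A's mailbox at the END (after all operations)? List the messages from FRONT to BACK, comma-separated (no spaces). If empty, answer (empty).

Answer: ok,done,req,resp

Derivation:
After 1 (process(B)): A:[] B:[]
After 2 (process(A)): A:[] B:[]
After 3 (process(A)): A:[] B:[]
After 4 (process(B)): A:[] B:[]
After 5 (send(from=B, to=A, msg='ok')): A:[ok] B:[]
After 6 (send(from=B, to=A, msg='done')): A:[ok,done] B:[]
After 7 (send(from=B, to=A, msg='req')): A:[ok,done,req] B:[]
After 8 (send(from=B, to=A, msg='resp')): A:[ok,done,req,resp] B:[]
After 9 (send(from=A, to=B, msg='err')): A:[ok,done,req,resp] B:[err]
After 10 (send(from=A, to=B, msg='hello')): A:[ok,done,req,resp] B:[err,hello]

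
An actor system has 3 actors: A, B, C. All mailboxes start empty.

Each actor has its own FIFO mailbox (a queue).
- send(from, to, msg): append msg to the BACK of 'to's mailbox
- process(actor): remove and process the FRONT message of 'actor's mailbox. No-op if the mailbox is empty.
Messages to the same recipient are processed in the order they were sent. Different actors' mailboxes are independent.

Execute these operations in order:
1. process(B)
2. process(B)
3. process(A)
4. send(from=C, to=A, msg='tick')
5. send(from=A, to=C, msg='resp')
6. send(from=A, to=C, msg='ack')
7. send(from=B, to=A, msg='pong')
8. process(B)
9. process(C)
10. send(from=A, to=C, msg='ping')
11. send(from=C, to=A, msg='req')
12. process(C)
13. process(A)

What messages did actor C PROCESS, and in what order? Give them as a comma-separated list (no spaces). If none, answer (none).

Answer: resp,ack

Derivation:
After 1 (process(B)): A:[] B:[] C:[]
After 2 (process(B)): A:[] B:[] C:[]
After 3 (process(A)): A:[] B:[] C:[]
After 4 (send(from=C, to=A, msg='tick')): A:[tick] B:[] C:[]
After 5 (send(from=A, to=C, msg='resp')): A:[tick] B:[] C:[resp]
After 6 (send(from=A, to=C, msg='ack')): A:[tick] B:[] C:[resp,ack]
After 7 (send(from=B, to=A, msg='pong')): A:[tick,pong] B:[] C:[resp,ack]
After 8 (process(B)): A:[tick,pong] B:[] C:[resp,ack]
After 9 (process(C)): A:[tick,pong] B:[] C:[ack]
After 10 (send(from=A, to=C, msg='ping')): A:[tick,pong] B:[] C:[ack,ping]
After 11 (send(from=C, to=A, msg='req')): A:[tick,pong,req] B:[] C:[ack,ping]
After 12 (process(C)): A:[tick,pong,req] B:[] C:[ping]
After 13 (process(A)): A:[pong,req] B:[] C:[ping]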